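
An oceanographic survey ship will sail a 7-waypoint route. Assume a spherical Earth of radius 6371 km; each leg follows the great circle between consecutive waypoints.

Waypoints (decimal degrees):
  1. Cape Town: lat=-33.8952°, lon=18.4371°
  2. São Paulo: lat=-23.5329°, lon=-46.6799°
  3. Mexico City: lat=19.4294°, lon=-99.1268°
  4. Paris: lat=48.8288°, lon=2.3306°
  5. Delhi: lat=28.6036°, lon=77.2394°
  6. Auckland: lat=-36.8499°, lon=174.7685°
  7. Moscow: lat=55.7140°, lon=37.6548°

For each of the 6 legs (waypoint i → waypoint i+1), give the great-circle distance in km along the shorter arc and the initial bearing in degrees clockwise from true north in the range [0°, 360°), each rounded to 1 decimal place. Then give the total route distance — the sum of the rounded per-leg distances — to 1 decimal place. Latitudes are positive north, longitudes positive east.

Leg 1: φ1=-0.5915828, φ2=-0.4107266, Δφ=0.1808563, Δλ=-1.1365060 rad; a=sin²(Δφ/2)+cosφ1·cosφ2·sin²(Δλ/2)=0.2285601546; c=2·atan2(√a, √(1-a))=0.996934026; dist=6371·c=6351.467 ≈ 6351.5 km; running total=6351.5 km
Leg 1 bearing: y=sinΔλ·cosφ2=-0.83172053, x=cosφ1·sinφ2-sinφ1·cosφ2·cosΔλ=-0.11628673; θ=atan2(y, x)=-97.9592° <0 so +360° → 262.0408° ≈ 262.0°
Leg 2: φ1=-0.4107266, φ2=0.3391070, Δφ=0.7498336, Δλ=-0.9153711 rad; a=sin²(Δφ/2)+cosφ1·cosφ2·sin²(Δλ/2)=0.3029173293; c=2·atan2(√a, √(1-a))=1.165636839; dist=6371·c=7426.272 ≈ 7426.3 km; running total=13777.8 km
Leg 2 bearing: y=sinΔλ·cosφ2=-0.74764115, x=cosφ1·sinφ2-sinφ1·cosφ2·cosΔλ=0.53447768; θ=atan2(y, x)=-54.4396° <0 so +360° → 305.5604° ≈ 305.6°
Leg 3: φ1=0.3391070, φ2=0.8522233, Δφ=0.5131163, Δλ=1.7707657 rad; a=sin²(Δφ/2)+cosφ1·cosφ2·sin²(Δλ/2)=0.4364611837; c=2·atan2(√a, √(1-a))=1.443374161; dist=6371·c=9195.737 ≈ 9195.7 km; running total=22973.5 km
Leg 3 bearing: y=sinΔλ·cosφ2=0.64519279, x=cosφ1·sinφ2-sinφ1·cosφ2·cosΔλ=0.75337743; θ=atan2(y, x)=40.5768° ≈ 40.6°
Leg 4: φ1=0.8522233, φ2=0.4992270, Δφ=-0.3529963, Δλ=1.3074052 rad; a=sin²(Δφ/2)+cosφ1·cosφ2·sin²(Δλ/2)=0.2445740217; c=2·atan2(√a, √(1-a))=1.034620799; dist=6371·c=6591.569 ≈ 6591.6 km; running total=29565.1 km
Leg 4 bearing: y=sinΔλ·cosφ2=0.84767461, x=cosφ1·sinφ2-sinφ1·cosφ2·cosΔλ=0.14310148; θ=atan2(y, x)=80.4179° ≈ 80.4°
Leg 5: φ1=0.4992270, φ2=-0.6431521, Δφ=-1.1423791, Δλ=1.7022039 rad; a=sin²(Δφ/2)+cosφ1·cosφ2·sin²(Δλ/2)=0.6895844719; c=2·atan2(√a, √(1-a))=1.959694337; dist=6371·c=12485.213 ≈ 12485.2 km; running total=42050.3 km
Leg 5 bearing: y=sinΔλ·cosφ2=0.79331031, x=cosφ1·sinφ2-sinφ1·cosφ2·cosΔλ=-0.47632936; θ=atan2(y, x)=120.9820° ≈ 121.0°
Leg 6: φ1=-0.6431521, φ2=0.9723927, Δφ=1.6155448, Δλ=-2.3930855 rad; a=sin²(Δφ/2)+cosφ1·cosφ2·sin²(Δλ/2)=0.9128989539; c=2·atan2(√a, √(1-a))=2.542411880; dist=6371·c=16197.706 ≈ 16197.7 km; running total=58248.0 km
Leg 6 bearing: y=sinΔλ·cosφ2=-0.38336784, x=cosφ1·sinφ2-sinφ1·cosφ2·cosΔλ=0.41362654; θ=atan2(y, x)=-42.8258° <0 so +360° → 317.1742° ≈ 317.2°

Leg 1: dist=6351.5 km, bearing=262.0°
Leg 2: dist=7426.3 km, bearing=305.6°
Leg 3: dist=9195.7 km, bearing=40.6°
Leg 4: dist=6591.6 km, bearing=80.4°
Leg 5: dist=12485.2 km, bearing=121.0°
Leg 6: dist=16197.7 km, bearing=317.2°
Total: 58248.0 km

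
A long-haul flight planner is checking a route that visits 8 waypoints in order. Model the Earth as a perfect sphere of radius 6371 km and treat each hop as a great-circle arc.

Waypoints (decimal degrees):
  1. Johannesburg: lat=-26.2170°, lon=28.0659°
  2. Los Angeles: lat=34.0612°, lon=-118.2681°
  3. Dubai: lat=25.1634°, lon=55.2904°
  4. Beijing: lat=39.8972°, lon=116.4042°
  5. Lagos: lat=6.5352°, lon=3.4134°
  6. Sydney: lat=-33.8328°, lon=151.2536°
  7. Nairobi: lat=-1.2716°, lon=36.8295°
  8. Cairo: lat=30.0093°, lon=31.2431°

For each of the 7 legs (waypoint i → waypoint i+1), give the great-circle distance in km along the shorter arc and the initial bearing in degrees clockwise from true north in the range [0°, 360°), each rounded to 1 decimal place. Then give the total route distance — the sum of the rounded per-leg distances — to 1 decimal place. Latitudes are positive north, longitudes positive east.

Leg 1: φ1=-0.4575730, φ2=0.5944801, Δφ=1.0520531, Δλ=-2.5540101 rad; a=sin²(Δφ/2)+cosφ1·cosφ2·sin²(Δλ/2)=0.9329965311; c=2·atan2(√a, √(1-a))=2.617929199; dist=6371·c=16678.827 ≈ 16678.8 km; running total=16678.8 km
Leg 1 bearing: y=sinΔλ·cosφ2=-0.45924613, x=cosφ1·sinφ2-sinφ1·cosφ2·cosΔλ=0.19786108; θ=atan2(y, x)=-66.6917° <0 so +360° → 293.3083° ≈ 293.3°
Leg 2: φ1=0.5944801, φ2=0.4391842, Δφ=-0.1552959, Δλ=3.0291673 rad; a=sin²(Δφ/2)+cosφ1·cosφ2·sin²(Δλ/2)=0.7534701747; c=2·atan2(√a, √(1-a))=2.102427841; dist=6371·c=13394.568 ≈ 13394.6 km; running total=30073.4 km
Leg 2 bearing: y=sinΔλ·cosφ2=0.10154186, x=cosφ1·sinφ2-sinφ1·cosφ2·cosΔλ=0.85597940; θ=atan2(y, x)=6.7652° ≈ 6.8°
Leg 3: φ1=0.4391842, φ2=0.6963375, Δφ=0.2571533, Δλ=1.0666370 rad; a=sin²(Δφ/2)+cosφ1·cosφ2·sin²(Δλ/2)=0.1959156999; c=2·atan2(√a, √(1-a))=0.917044888; dist=6371·c=5842.493 ≈ 5842.5 km; running total=35915.9 km
Leg 3 bearing: y=sinΔλ·cosφ2=0.67174260, x=cosφ1·sinφ2-sinφ1·cosφ2·cosΔλ=0.42295724; θ=atan2(y, x)=57.8038° ≈ 57.8°
Leg 4: φ1=0.6963375, φ2=0.1140608, Δφ=-0.5822767, Δλ=-1.9720615 rad; a=sin²(Δφ/2)+cosφ1·cosφ2·sin²(Δλ/2)=0.6123528065; c=2·atan2(√a, √(1-a))=1.797437239; dist=6371·c=11451.473 ≈ 11451.5 km; running total=47367.4 km
Leg 4 bearing: y=sinΔλ·cosφ2=-0.91458584, x=cosφ1·sinφ2-sinφ1·cosφ2·cosΔλ=0.33621440; θ=atan2(y, x)=-69.8159° <0 so +360° → 290.1841° ≈ 290.2°
Leg 5: φ1=0.1140608, φ2=-0.5904938, Δφ=-0.7045545, Δλ=2.5802983 rad; a=sin²(Δφ/2)+cosφ1·cosφ2·sin²(Δλ/2)=0.8810064581; c=2·atan2(√a, √(1-a))=2.437212237; dist=6371·c=15527.479 ≈ 15527.5 km; running total=62894.9 km
Leg 5 bearing: y=sinΔλ·cosφ2=0.44214885, x=cosφ1·sinφ2-sinφ1·cosφ2·cosΔλ=-0.47311807; θ=atan2(y, x)=136.9379° ≈ 136.9°
Leg 6: φ1=-0.5904938, φ2=-0.0221936, Δφ=0.5683001, Δλ=-1.9970773 rad; a=sin²(Δφ/2)+cosφ1·cosφ2·sin²(Δλ/2)=0.6655147896; c=2·atan2(√a, √(1-a))=1.908190788; dist=6371·c=12157.084 ≈ 12157.1 km; running total=75052.0 km
Leg 6 bearing: y=sinΔλ·cosφ2=-0.91028559, x=cosφ1·sinφ2-sinφ1·cosφ2·cosΔλ=-0.24859518; θ=atan2(y, x)=-105.2748° <0 so +360° → 254.7252° ≈ 254.7°
Leg 7: φ1=-0.0221936, φ2=0.5237611, Δφ=0.5459547, Δλ=-0.0975011 rad; a=sin²(Δφ/2)+cosφ1·cosφ2·sin²(Δλ/2)=0.0747398954; c=2·atan2(√a, √(1-a))=0.553822723; dist=6371·c=3528.405 ≈ 3528.4 km; running total=78580.4 km
Leg 7 bearing: y=sinΔλ·cosφ2=-0.08429678, x=cosφ1·sinφ2-sinφ1·cosφ2·cosΔλ=0.51914297; θ=atan2(y, x)=-9.2230° <0 so +360° → 350.7770° ≈ 350.8°

Leg 1: dist=16678.8 km, bearing=293.3°
Leg 2: dist=13394.6 km, bearing=6.8°
Leg 3: dist=5842.5 km, bearing=57.8°
Leg 4: dist=11451.5 km, bearing=290.2°
Leg 5: dist=15527.5 km, bearing=136.9°
Leg 6: dist=12157.1 km, bearing=254.7°
Leg 7: dist=3528.4 km, bearing=350.8°
Total: 78580.4 km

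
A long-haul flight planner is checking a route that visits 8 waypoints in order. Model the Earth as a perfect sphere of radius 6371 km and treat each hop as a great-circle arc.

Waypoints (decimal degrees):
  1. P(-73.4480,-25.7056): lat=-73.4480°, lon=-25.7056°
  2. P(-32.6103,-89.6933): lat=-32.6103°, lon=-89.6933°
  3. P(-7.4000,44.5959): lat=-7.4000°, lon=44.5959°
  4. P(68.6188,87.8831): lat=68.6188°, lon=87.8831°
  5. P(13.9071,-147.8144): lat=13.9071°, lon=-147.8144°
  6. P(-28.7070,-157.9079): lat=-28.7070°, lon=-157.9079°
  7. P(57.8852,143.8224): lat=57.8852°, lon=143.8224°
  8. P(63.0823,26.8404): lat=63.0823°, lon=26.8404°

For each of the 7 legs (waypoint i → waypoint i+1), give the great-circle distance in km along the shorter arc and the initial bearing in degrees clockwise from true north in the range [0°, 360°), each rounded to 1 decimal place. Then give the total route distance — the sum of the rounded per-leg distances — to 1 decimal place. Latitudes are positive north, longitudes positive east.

Leg 1: dist=5732.1 km, bearing=284.8°
Leg 2: dist=13446.1 km, bearing=124.2°
Leg 3: dist=9091.8 km, bearing=14.6°
Leg 4: dist=9852.3 km, bearing=53.3°
Leg 5: dist=4861.2 km, bearing=192.9°
Leg 6: dist=11041.7 km, bearing=332.7°
Leg 7: dist=5532.8 km, bearing=328.1°
Total: 59558.0 km

Leg 1: φ1=-1.2819094, φ2=-0.5691571, Δφ=0.7127523, Δλ=-1.1167960 rad; a=sin²(Δφ/2)+cosφ1·cosφ2·sin²(Δλ/2)=0.1890827651; c=2·atan2(√a, √(1-a))=0.899713367; dist=6371·c=5732.074 ≈ 5732.1 km; running total=5732.1 km
Leg 1 bearing: y=sinΔλ·cosφ2=-0.75702485, x=cosφ1·sinφ2-sinφ1·cosφ2·cosΔλ=0.20058733; θ=atan2(y, x)=-75.1595° <0 so +360° → 284.8405° ≈ 284.8°
Leg 2: φ1=-0.5691571, φ2=-0.1291544, Δφ=0.4400027, Δλ=2.3437887 rad; a=sin²(Δφ/2)+cosφ1·cosφ2·sin²(Δλ/2)=0.7569452474; c=2·atan2(√a, √(1-a))=2.110510127; dist=6371·c=13446.060 ≈ 13446.1 km; running total=19178.2 km
Leg 2 bearing: y=sinΔλ·cosφ2=0.70986238, x=cosφ1·sinφ2-sinφ1·cosφ2·cosΔλ=-0.48167619; θ=atan2(y, x)=124.1588° ≈ 124.2°
Leg 3: φ1=-0.1291544, φ2=1.1976240, Δφ=1.3267784, Δλ=0.7555042 rad; a=sin²(Δφ/2)+cosφ1·cosφ2·sin²(Δλ/2)=0.4283803658; c=2·atan2(√a, √(1-a))=1.427062662; dist=6371·c=9091.816 ≈ 9091.8 km; running total=28270.0 km
Leg 3 bearing: y=sinΔλ·cosφ2=0.24997038, x=cosφ1·sinφ2-sinφ1·cosφ2·cosΔλ=0.95759977; θ=atan2(y, x)=14.6299° ≈ 14.6°
Leg 4: φ1=1.1976240, φ2=0.2427247, Δφ=-0.9548993, Δλ=-4.1136974 rad; a=sin²(Δφ/2)+cosφ1·cosφ2·sin²(Δλ/2)=0.4878147022; c=2·atan2(√a, √(1-a))=1.546423318; dist=6371·c=9852.263 ≈ 9852.3 km; running total=38122.3 km
Leg 4 bearing: y=sinΔλ·cosφ2=0.80185876, x=cosφ1·sinφ2-sinφ1·cosφ2·cosΔλ=0.59701641; θ=atan2(y, x)=53.3308° ≈ 53.3°
Leg 5: φ1=0.2427247, φ2=-0.5010317, Δφ=-0.7437564, Δλ=-0.1761648 rad; a=sin²(Δφ/2)+cosφ1·cosφ2·sin²(Δλ/2)=0.1386231073; c=2·atan2(√a, √(1-a))=0.763017657; dist=6371·c=4861.185 ≈ 4861.2 km; running total=42983.5 km
Leg 5 bearing: y=sinΔλ·cosφ2=-0.15371400, x=cosφ1·sinφ2-sinφ1·cosφ2·cosΔλ=-0.67379446; θ=atan2(y, x)=-167.1489° <0 so +360° → 192.8511° ≈ 192.9°
Leg 6: φ1=-0.5010317, φ2=1.0102873, Δφ=1.5113190, Δλ=5.2661872 rad; a=sin²(Δφ/2)+cosφ1·cosφ2·sin²(Δλ/2)=0.5808043267; c=2·atan2(√a, √(1-a))=1.733116844; dist=6371·c=11041.687 ≈ 11041.7 km; running total=54025.2 km
Leg 6 bearing: y=sinΔλ·cosφ2=-0.45215818, x=cosφ1·sinφ2-sinφ1·cosφ2·cosΔλ=0.87717480; θ=atan2(y, x)=-27.2698° <0 so +360° → 332.7302° ≈ 332.7°
Leg 7: φ1=1.0102873, φ2=1.1009938, Δφ=0.0907065, Δλ=-2.0417211 rad; a=sin²(Δφ/2)+cosφ1·cosφ2·sin²(Δλ/2)=0.1769867522; c=2·atan2(√a, √(1-a))=0.868429021; dist=6371·c=5532.761 ≈ 5532.8 km; running total=59558.0 km
Leg 7 bearing: y=sinΔλ·cosφ2=-0.40343228, x=cosφ1·sinφ2-sinφ1·cosφ2·cosΔλ=0.64799087; θ=atan2(y, x)=-31.9060° <0 so +360° → 328.0940° ≈ 328.1°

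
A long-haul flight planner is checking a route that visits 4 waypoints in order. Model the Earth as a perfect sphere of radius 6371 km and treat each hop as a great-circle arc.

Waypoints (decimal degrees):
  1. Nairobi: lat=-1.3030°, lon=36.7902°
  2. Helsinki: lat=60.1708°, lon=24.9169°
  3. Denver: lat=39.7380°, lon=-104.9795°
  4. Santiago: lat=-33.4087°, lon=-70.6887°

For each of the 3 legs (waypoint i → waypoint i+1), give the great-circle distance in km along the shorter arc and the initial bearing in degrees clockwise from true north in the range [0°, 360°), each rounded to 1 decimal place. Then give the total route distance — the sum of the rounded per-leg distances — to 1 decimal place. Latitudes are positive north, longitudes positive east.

Leg 1: φ1=-0.0227416, φ2=1.0501786, Δφ=1.0729202, Δλ=-0.2072282 rad; a=sin²(Δφ/2)+cosφ1·cosφ2·sin²(Δλ/2)=0.2665394543; c=2·atan2(√a, √(1-a))=1.084990513; dist=6371·c=6912.475 ≈ 6912.5 km; running total=6912.5 km
Leg 1 bearing: y=sinΔλ·cosφ2=-0.10234246, x=cosφ1·sinφ2-sinφ1·cosφ2·cosΔλ=0.87835683; θ=atan2(y, x)=-6.6459° <0 so +360° → 353.3541° ≈ 353.4°
Leg 2: φ1=1.0501786, φ2=0.6935589, Δφ=-0.3566196, Δλ=-2.2671199 rad; a=sin²(Δφ/2)+cosφ1·cosφ2·sin²(Δλ/2)=0.3453776536; c=2·atan2(√a, √(1-a))=1.256397636; dist=6371·c=8004.509 ≈ 8004.5 km; running total=14917.0 km
Leg 2 bearing: y=sinΔλ·cosφ2=-0.58996238, x=cosφ1·sinφ2-sinφ1·cosφ2·cosΔλ=0.74586333; θ=atan2(y, x)=-38.3433° <0 so +360° → 321.6567° ≈ 321.7°
Leg 3: φ1=0.6935589, φ2=-0.5830918, Δφ=-1.2766508, Δλ=0.5984874 rad; a=sin²(Δφ/2)+cosφ1·cosφ2·sin²(Δλ/2)=0.4108247709; c=2·atan2(√a, √(1-a))=1.391486551; dist=6371·c=8865.161 ≈ 8865.2 km; running total=23782.2 km
Leg 3 bearing: y=sinΔλ·cosφ2=0.47030067, x=cosφ1·sinφ2-sinφ1·cosφ2·cosΔλ=-0.86429647; θ=atan2(y, x)=151.4475° ≈ 151.4°

Leg 1: dist=6912.5 km, bearing=353.4°
Leg 2: dist=8004.5 km, bearing=321.7°
Leg 3: dist=8865.2 km, bearing=151.4°
Total: 23782.2 km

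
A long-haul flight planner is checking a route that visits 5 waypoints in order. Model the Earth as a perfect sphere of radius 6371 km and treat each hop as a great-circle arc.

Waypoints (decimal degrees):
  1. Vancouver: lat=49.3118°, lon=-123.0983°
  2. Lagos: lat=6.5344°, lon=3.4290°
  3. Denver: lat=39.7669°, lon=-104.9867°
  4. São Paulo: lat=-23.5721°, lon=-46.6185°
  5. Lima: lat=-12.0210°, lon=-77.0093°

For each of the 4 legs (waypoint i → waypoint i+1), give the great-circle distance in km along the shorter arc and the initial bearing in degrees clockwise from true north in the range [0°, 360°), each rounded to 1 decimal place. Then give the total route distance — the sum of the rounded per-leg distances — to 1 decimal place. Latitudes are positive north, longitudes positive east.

Leg 1: φ1=0.8606533, φ2=0.1140468, Δφ=-0.7466065, Δλ=2.2083180 rad; a=sin²(Δφ/2)+cosφ1·cosφ2·sin²(Δλ/2)=0.6496140942; c=2·atan2(√a, √(1-a))=1.874680005; dist=6371·c=11943.586 ≈ 11943.6 km; running total=11943.6 km
Leg 1 bearing: y=sinΔλ·cosφ2=0.79835311, x=cosφ1·sinφ2-sinφ1·cosφ2·cosΔλ=0.52258474; θ=atan2(y, x)=56.7921° ≈ 56.8°
Leg 2: φ1=0.1140468, φ2=0.6940633, Δφ=0.5800165, Δλ=-1.8922109 rad; a=sin²(Δφ/2)+cosφ1·cosφ2·sin²(Δλ/2)=0.5842266197; c=2·atan2(√a, √(1-a))=1.740056600; dist=6371·c=11085.901 ≈ 11085.9 km; running total=23029.5 km
Leg 2 bearing: y=sinΔλ·cosφ2=-0.72929006, x=cosφ1·sinφ2-sinφ1·cosφ2·cosΔλ=0.66314366; θ=atan2(y, x)=-47.7197° <0 so +360° → 312.2803° ≈ 312.3°
Leg 3: φ1=0.6940633, φ2=-0.4114108, Δφ=-1.1054741, Δλ=1.0187173 rad; a=sin²(Δφ/2)+cosφ1·cosφ2·sin²(Δλ/2)=0.4431576217; c=2·atan2(√a, √(1-a))=1.456865254; dist=6371·c=9281.689 ≈ 9281.7 km; running total=32311.2 km
Leg 3 bearing: y=sinΔλ·cosφ2=0.78039010, x=cosφ1·sinφ2-sinφ1·cosφ2·cosΔλ=-0.61487159; θ=atan2(y, x)=128.2347° ≈ 128.2°
Leg 4: φ1=-0.4114108, φ2=-0.2098060, Δφ=0.2016047, Δλ=-0.5304195 rad; a=sin²(Δφ/2)+cosφ1·cosφ2·sin²(Δλ/2)=0.0717157390; c=2·atan2(√a, √(1-a))=0.542213537; dist=6371·c=3454.442 ≈ 3454.4 km; running total=35765.6 km
Leg 4 bearing: y=sinΔλ·cosφ2=-0.49480165, x=cosφ1·sinφ2-sinφ1·cosφ2·cosΔλ=0.14649809; θ=atan2(y, x)=-73.5073° <0 so +360° → 286.4927° ≈ 286.5°

Leg 1: dist=11943.6 km, bearing=56.8°
Leg 2: dist=11085.9 km, bearing=312.3°
Leg 3: dist=9281.7 km, bearing=128.2°
Leg 4: dist=3454.4 km, bearing=286.5°
Total: 35765.6 km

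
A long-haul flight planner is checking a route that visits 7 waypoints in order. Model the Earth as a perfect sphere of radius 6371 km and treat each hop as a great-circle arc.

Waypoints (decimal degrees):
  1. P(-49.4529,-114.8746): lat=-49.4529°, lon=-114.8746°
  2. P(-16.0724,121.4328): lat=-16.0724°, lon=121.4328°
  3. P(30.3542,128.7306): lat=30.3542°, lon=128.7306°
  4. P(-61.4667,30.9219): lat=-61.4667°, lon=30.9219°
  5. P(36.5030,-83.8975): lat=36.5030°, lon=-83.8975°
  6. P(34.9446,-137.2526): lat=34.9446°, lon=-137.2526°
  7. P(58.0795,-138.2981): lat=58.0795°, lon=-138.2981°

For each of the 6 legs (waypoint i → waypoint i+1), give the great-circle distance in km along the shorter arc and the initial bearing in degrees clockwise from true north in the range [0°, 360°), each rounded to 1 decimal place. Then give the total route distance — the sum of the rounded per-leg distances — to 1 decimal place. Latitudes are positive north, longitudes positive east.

Leg 1: φ1=-0.8631159, φ2=-0.2805163, Δφ=0.5825996, Δλ=4.1243422 rad; a=sin²(Δφ/2)+cosφ1·cosφ2·sin²(Δλ/2)=0.5680759647; c=2·atan2(√a, √(1-a))=1.707372454; dist=6371·c=10877.670 ≈ 10877.7 km; running total=10877.7 km
Leg 1 bearing: y=sinΔλ·cosφ2=-0.79950407, x=cosφ1·sinφ2-sinφ1·cosφ2·cosΔλ=-0.58502640; θ=atan2(y, x)=-126.1943° <0 so +360° → 233.8057° ≈ 233.8°
Leg 2: φ1=-0.2805163, φ2=0.5297807, Δφ=0.8102970, Δλ=0.1273706 rad; a=sin²(Δφ/2)+cosφ1·cosφ2·sin²(Δλ/2)=0.1587168623; c=2·atan2(√a, √(1-a))=0.819527941; dist=6371·c=5221.213 ≈ 5221.2 km; running total=16098.9 km
Leg 2 bearing: y=sinΔλ·cosφ2=0.10961346, x=cosφ1·sinφ2-sinφ1·cosφ2·cosΔλ=0.72255669; θ=atan2(y, x)=8.6261° ≈ 8.6°
Leg 3: φ1=0.5297807, φ2=-1.0727963, Δφ=-1.6025770, Δλ=-1.7070839 rad; a=sin²(Δφ/2)+cosφ1·cosφ2·sin²(Δλ/2)=0.7499837033; c=2·atan2(√a, √(1-a))=2.094357467; dist=6371·c=13343.151 ≈ 13343.2 km; running total=29442.1 km
Leg 3 bearing: y=sinΔλ·cosφ2=-0.47324012, x=cosφ1·sinφ2-sinφ1·cosφ2·cosΔλ=-0.72531123; θ=atan2(y, x)=-146.8770° <0 so +360° → 213.1230° ≈ 213.1°
Leg 4: φ1=-1.0727963, φ2=0.6370975, Δφ=1.7098938, Δλ=-2.0039766 rad; a=sin²(Δφ/2)+cosφ1·cosφ2·sin²(Δλ/2)=0.8418922280; c=2·atan2(√a, √(1-a))=2.323732873; dist=6371·c=14804.502 ≈ 14804.5 km; running total=44246.6 km
Leg 4 bearing: y=sinΔλ·cosφ2=-0.72958068, x=cosφ1·sinφ2-sinφ1·cosφ2·cosΔλ=-0.01228229; θ=atan2(y, x)=-90.9645° <0 so +360° → 269.0355° ≈ 269.0°
Leg 5: φ1=0.6370975, φ2=0.6098983, Δφ=-0.0271992, Δλ=-0.9312222 rad; a=sin²(Δφ/2)+cosφ1·cosφ2·sin²(Δλ/2)=0.1330016417; c=2·atan2(√a, √(1-a))=0.746608084; dist=6371·c=4756.640 ≈ 4756.6 km; running total=49003.2 km
Leg 5 bearing: y=sinΔλ·cosφ2=-0.65769131, x=cosφ1·sinφ2-sinφ1·cosφ2·cosΔλ=0.16938405; θ=atan2(y, x)=-75.5577° <0 so +360° → 284.4423° ≈ 284.4°
Leg 6: φ1=0.6098983, φ2=1.0136785, Δφ=0.4037802, Δλ=-0.0182474 rad; a=sin²(Δφ/2)+cosφ1·cosφ2·sin²(Δλ/2)=0.0402449040; c=2·atan2(√a, √(1-a))=0.403963785; dist=6371·c=2573.653 ≈ 2573.7 km; running total=51576.9 km
Leg 6 bearing: y=sinΔλ·cosφ2=-0.00964764, x=cosφ1·sinφ2-sinφ1·cosφ2·cosΔλ=0.39294774; θ=atan2(y, x)=-1.4064° <0 so +360° → 358.5936° ≈ 358.6°

Leg 1: dist=10877.7 km, bearing=233.8°
Leg 2: dist=5221.2 km, bearing=8.6°
Leg 3: dist=13343.2 km, bearing=213.1°
Leg 4: dist=14804.5 km, bearing=269.0°
Leg 5: dist=4756.6 km, bearing=284.4°
Leg 6: dist=2573.7 km, bearing=358.6°
Total: 51576.9 km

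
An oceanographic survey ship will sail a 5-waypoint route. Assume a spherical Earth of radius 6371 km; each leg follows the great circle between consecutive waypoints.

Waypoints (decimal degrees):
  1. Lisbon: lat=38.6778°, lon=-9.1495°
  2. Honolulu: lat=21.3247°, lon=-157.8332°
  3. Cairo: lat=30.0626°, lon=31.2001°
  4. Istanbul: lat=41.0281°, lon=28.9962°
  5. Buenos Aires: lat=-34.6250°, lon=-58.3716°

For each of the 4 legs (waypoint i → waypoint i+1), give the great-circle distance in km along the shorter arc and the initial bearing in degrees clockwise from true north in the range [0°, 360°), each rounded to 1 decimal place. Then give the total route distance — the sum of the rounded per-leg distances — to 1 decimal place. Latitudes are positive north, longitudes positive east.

Leg 1: dist=12587.8 km, bearing=328.2°
Leg 2: dist=14220.0 km, bearing=350.1°
Leg 3: dist=1235.4 km, bearing=351.3°
Leg 4: dist=12248.1 km, bearing=241.1°
Total: 40291.3 km

Leg 1: φ1=0.6750550, φ2=0.3721862, Δφ=-0.3028687, Δλ=-2.5950201 rad; a=sin²(Δφ/2)+cosφ1·cosφ2·sin²(Δλ/2)=0.6970068730; c=2·atan2(√a, √(1-a))=1.975790871; dist=6371·c=12587.764 ≈ 12587.8 km; running total=12587.8 km
Leg 1 bearing: y=sinΔλ·cosφ2=-0.48417642, x=cosφ1·sinφ2-sinφ1·cosφ2·cosΔλ=0.78123387; θ=atan2(y, x)=-31.7889° <0 so +360° → 328.2111° ≈ 328.2°
Leg 2: φ1=0.3721862, φ2=0.5246914, Δφ=0.1525051, Δλ=3.2992535 rad; a=sin²(Δφ/2)+cosφ1·cosφ2·sin²(Δλ/2)=0.8070267149; c=2·atan2(√a, √(1-a))=2.231982426; dist=6371·c=14219.960 ≈ 14220.0 km; running total=26807.8 km
Leg 2 bearing: y=sinΔλ·cosφ2=-0.13588748, x=cosφ1·sinφ2-sinφ1·cosφ2·cosΔλ=0.77747860; θ=atan2(y, x)=-9.9140° <0 so +360° → 350.0860° ≈ 350.1°
Leg 3: φ1=0.5246914, φ2=0.7160754, Δφ=0.1913841, Δλ=-0.0384653 rad; a=sin²(Δφ/2)+cosφ1·cosφ2·sin²(Δλ/2)=0.0093705276; c=2·atan2(√a, √(1-a))=0.193906614; dist=6371·c=1235.379 ≈ 1235.4 km; running total=28043.2 km
Leg 3 bearing: y=sinΔλ·cosφ2=-0.02901060, x=cosφ1·sinφ2-sinφ1·cosφ2·cosΔλ=0.19049742; θ=atan2(y, x)=-8.6590° <0 so +360° → 351.3410° ≈ 351.3°
Leg 4: φ1=0.7160754, φ2=-0.6043203, Δφ=-1.3203957, Δλ=-1.5248558 rad; a=sin²(Δφ/2)+cosφ1·cosφ2·sin²(Δλ/2)=0.6722380347; c=2·atan2(√a, √(1-a))=1.922476966; dist=6371·c=12248.101 ≈ 12248.1 km; running total=40291.3 km
Leg 4 bearing: y=sinΔλ·cosφ2=-0.82202031, x=cosφ1·sinφ2-sinφ1·cosφ2·cosΔλ=-0.45345215; θ=atan2(y, x)=-118.8825° <0 so +360° → 241.1175° ≈ 241.1°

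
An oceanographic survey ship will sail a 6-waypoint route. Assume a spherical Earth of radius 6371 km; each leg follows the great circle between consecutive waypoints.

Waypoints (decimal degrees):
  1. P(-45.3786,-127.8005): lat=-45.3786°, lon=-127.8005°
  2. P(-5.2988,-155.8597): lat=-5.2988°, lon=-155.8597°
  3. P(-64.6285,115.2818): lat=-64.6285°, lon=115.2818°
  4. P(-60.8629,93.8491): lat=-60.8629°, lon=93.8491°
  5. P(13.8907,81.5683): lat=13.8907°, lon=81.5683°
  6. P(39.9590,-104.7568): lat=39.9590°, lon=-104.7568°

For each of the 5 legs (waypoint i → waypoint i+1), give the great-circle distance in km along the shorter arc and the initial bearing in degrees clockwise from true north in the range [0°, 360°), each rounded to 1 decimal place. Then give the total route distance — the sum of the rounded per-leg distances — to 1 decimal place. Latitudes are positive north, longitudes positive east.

Leg 1: dist=5218.0 km, bearing=320.1°
Leg 2: dist=9421.0 km, bearing=205.5°
Leg 3: dist=1162.0 km, bearing=281.2°
Leg 4: dist=8383.5 km, bearing=347.7°
Leg 5: dist=13991.6 km, bearing=6.0°
Total: 38176.1 km

Leg 1: φ1=-0.7920060, φ2=-0.0924815, Δφ=0.6995245, Δλ=-0.4897254 rad; a=sin²(Δφ/2)+cosφ1·cosφ2·sin²(Δλ/2)=0.1585298143; c=2·atan2(√a, √(1-a))=0.819015936; dist=6371·c=5217.951 ≈ 5218.0 km; running total=5218.0 km
Leg 1 bearing: y=sinΔλ·cosφ2=-0.46837348, x=cosφ1·sinφ2-sinφ1·cosφ2·cosΔλ=0.56055217; θ=atan2(y, x)=-39.8807° <0 so +360° → 320.1193° ≈ 320.1°
Leg 2: φ1=-0.0924815, φ2=-1.1279801, Δφ=-1.0354986, Δλ=4.7323119 rad; a=sin²(Δφ/2)+cosφ1·cosφ2·sin²(Δλ/2)=0.4540289416; c=2·atan2(√a, √(1-a))=1.478724178; dist=6371·c=9420.952 ≈ 9421.0 km; running total=14639.0 km
Leg 2 bearing: y=sinΔλ·cosφ2=-0.42840071, x=cosφ1·sinφ2-sinφ1·cosφ2·cosΔλ=-0.89889904; θ=atan2(y, x)=-154.5183° <0 so +360° → 205.4817° ≈ 205.5°
Leg 3: φ1=-1.1279801, φ2=-1.0622580, Δφ=0.0657221, Δλ=-0.3740712 rad; a=sin²(Δφ/2)+cosφ1·cosφ2·sin²(Δλ/2)=0.0082931175; c=2·atan2(√a, √(1-a))=0.182385797; dist=6371·c=1161.980 ≈ 1162.0 km; running total=15801.0 km
Leg 3 bearing: y=sinΔλ·cosφ2=-0.17791759, x=cosφ1·sinφ2-sinφ1·cosφ2·cosΔλ=0.03525192; θ=atan2(y, x)=-78.7928° <0 so +360° → 281.2072° ≈ 281.2°
Leg 4: φ1=-1.0622580, φ2=0.2424385, Δφ=1.3046964, Δλ=-0.2143404 rad; a=sin²(Δφ/2)+cosφ1·cosφ2·sin²(Δλ/2)=0.3739226855; c=2·atan2(√a, √(1-a))=1.315890139; dist=6371·c=8383.536 ≈ 8383.5 km; running total=24184.5 km
Leg 4 bearing: y=sinΔλ·cosφ2=-0.20648256, x=cosφ1·sinφ2-sinφ1·cosφ2·cosΔλ=0.94540097; θ=atan2(y, x)=-12.3204° <0 so +360° → 347.6796° ≈ 347.7°
Leg 5: φ1=0.2424385, φ2=0.6974161, Δφ=0.4549777, Δλ=-3.2519865 rad; a=sin²(Δφ/2)+cosφ1·cosφ2·sin²(Δλ/2)=0.7926880213; c=2·atan2(√a, √(1-a))=2.196140121; dist=6371·c=13991.609 ≈ 13991.6 km; running total=38176.1 km
Leg 5 bearing: y=sinΔλ·cosφ2=0.08444556, x=cosφ1·sinφ2-sinφ1·cosφ2·cosΔλ=0.80635218; θ=atan2(y, x)=5.9785° ≈ 6.0°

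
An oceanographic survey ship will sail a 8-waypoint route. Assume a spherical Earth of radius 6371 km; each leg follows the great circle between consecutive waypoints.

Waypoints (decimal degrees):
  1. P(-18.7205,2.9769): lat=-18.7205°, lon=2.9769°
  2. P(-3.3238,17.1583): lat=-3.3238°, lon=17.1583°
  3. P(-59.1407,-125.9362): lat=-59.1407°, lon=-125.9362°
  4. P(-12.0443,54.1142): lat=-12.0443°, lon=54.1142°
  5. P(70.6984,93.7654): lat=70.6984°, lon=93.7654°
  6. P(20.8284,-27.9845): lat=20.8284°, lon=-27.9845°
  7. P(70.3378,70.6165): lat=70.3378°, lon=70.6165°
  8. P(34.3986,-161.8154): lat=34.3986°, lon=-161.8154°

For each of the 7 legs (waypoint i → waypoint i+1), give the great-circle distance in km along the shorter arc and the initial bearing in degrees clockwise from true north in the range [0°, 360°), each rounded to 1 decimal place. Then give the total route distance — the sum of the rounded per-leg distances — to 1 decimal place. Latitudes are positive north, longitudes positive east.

Leg 1: dist=2304.4 km, bearing=43.7°
Leg 2: dist=12351.7 km, bearing=199.3°
Leg 3: dist=12099.7 km, bearing=180.1°
Leg 4: dist=9676.4 km, bearing=12.2°
Leg 5: dist=8899.7 km, bearing=306.2°
Leg 6: dist=8147.6 km, bearing=20.3°
Leg 7: dist=7642.6 km, bearing=44.6°
Total: 61122.1 km

Leg 1: φ1=-0.3267344, φ2=-0.0580113, Δφ=0.2687231, Δλ=0.2475121 rad; a=sin²(Δφ/2)+cosφ1·cosφ2·sin²(Δλ/2)=0.0323517743; c=2·atan2(√a, √(1-a))=0.361700435; dist=6371·c=2304.393 ≈ 2304.4 km; running total=2304.4 km
Leg 1 bearing: y=sinΔλ·cosφ2=0.24458054, x=cosφ1·sinφ2-sinφ1·cosφ2·cosΔλ=0.25573601; θ=atan2(y, x)=43.7227° ≈ 43.7°
Leg 2: φ1=-0.0580113, φ2=-1.0321999, Δφ=-0.9741887, Δλ=-2.4974702 rad; a=sin²(Δφ/2)+cosφ1·cosφ2·sin²(Δλ/2)=0.6798466833; c=2·atan2(√a, √(1-a))=1.938735571; dist=6371·c=12351.684 ≈ 12351.7 km; running total=14656.1 km
Leg 2 bearing: y=sinΔλ·cosφ2=-0.30801388, x=cosφ1·sinφ2-sinφ1·cosφ2·cosΔλ=-0.88076565; θ=atan2(y, x)=-160.7247° <0 so +360° → 199.2753° ≈ 199.3°
Leg 3: φ1=-1.0321999, φ2=-0.2102127, Δφ=0.8219872, Δλ=3.1424723 rad; a=sin²(Δφ/2)+cosφ1·cosφ2·sin²(Δλ/2)=0.6612566612; c=2·atan2(√a, √(1-a))=1.899179821; dist=6371·c=12099.675 ≈ 12099.7 km; running total=26755.8 km
Leg 3 bearing: y=sinΔλ·cosφ2=-0.00086028, x=cosφ1·sinφ2-sinφ1·cosφ2·cosΔλ=-0.94656453; θ=atan2(y, x)=-179.9479° <0 so +360° → 180.0521° ≈ 180.1°
Leg 4: φ1=-0.2102127, φ2=1.2339199, Δφ=1.4441325, Δλ=0.6920440 rad; a=sin²(Δφ/2)+cosφ1·cosφ2·sin²(Δλ/2)=0.4740218877; c=2·atan2(√a, √(1-a))=1.518816698; dist=6371·c=9676.381 ≈ 9676.4 km; running total=36432.2 km
Leg 4 bearing: y=sinΔλ·cosφ2=0.21092211, x=cosφ1·sinφ2-sinφ1·cosφ2·cosΔλ=0.97612111; θ=atan2(y, x)=12.1931° ≈ 12.2°
Leg 5: φ1=1.2339199, φ2=0.3635242, Δφ=-0.8703957, Δλ=-2.1249366 rad; a=sin²(Δφ/2)+cosφ1·cosφ2·sin²(Δλ/2)=0.4134918257; c=2·atan2(√a, √(1-a))=1.396904941; dist=6371·c=8899.681 ≈ 8899.7 km; running total=45331.9 km
Leg 5 bearing: y=sinΔλ·cosφ2=-0.79478218, x=cosφ1·sinφ2-sinφ1·cosφ2·cosΔλ=0.58171009; θ=atan2(y, x)=-53.7992° <0 so +360° → 306.2008° ≈ 306.2°
Leg 6: φ1=0.3635242, φ2=1.2276262, Δφ=0.8641020, Δλ=1.7209121 rad; a=sin²(Δφ/2)+cosφ1·cosφ2·sin²(Δλ/2)=0.3560970718; c=2·atan2(√a, √(1-a))=1.278861362; dist=6371·c=8147.626 ≈ 8147.6 km; running total=53479.5 km
Leg 6 bearing: y=sinΔλ·cosφ2=0.33269000, x=cosφ1·sinφ2-sinφ1·cosφ2·cosΔλ=0.89804518; θ=atan2(y, x)=20.3277° ≈ 20.3°
Leg 7: φ1=1.2276262, φ2=0.6003688, Δφ=-0.6272574, Δλ=-4.0567019 rad; a=sin²(Δφ/2)+cosφ1·cosφ2·sin²(Δλ/2)=0.3186340868; c=2·atan2(√a, √(1-a))=1.199598621; dist=6371·c=7642.643 ≈ 7642.6 km; running total=61122.1 km
Leg 7 bearing: y=sinΔλ·cosφ2=0.65402001, x=cosφ1·sinφ2-sinφ1·cosφ2·cosΔλ=0.66383992; θ=atan2(y, x)=44.5731° ≈ 44.6°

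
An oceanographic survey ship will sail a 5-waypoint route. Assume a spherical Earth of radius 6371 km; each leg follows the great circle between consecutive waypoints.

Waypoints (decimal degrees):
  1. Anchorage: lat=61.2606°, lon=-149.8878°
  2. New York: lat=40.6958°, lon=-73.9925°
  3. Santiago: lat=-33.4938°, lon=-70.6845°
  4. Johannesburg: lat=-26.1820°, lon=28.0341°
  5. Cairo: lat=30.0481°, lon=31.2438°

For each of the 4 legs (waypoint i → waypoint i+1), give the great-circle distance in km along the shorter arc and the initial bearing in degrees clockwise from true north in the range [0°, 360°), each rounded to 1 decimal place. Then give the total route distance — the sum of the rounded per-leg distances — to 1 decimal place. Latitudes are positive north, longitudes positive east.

Leg 1: dist=5410.4 km, bearing=78.4°
Leg 2: dist=8256.5 km, bearing=177.1°
Leg 3: dist=9176.7 km, bearing=116.5°
Leg 4: dist=6261.8 km, bearing=3.3°
Total: 29105.4 km

Leg 1: φ1=1.0691992, φ2=0.7102757, Δφ=-0.3589235, Δλ=1.3246229 rad; a=sin²(Δφ/2)+cosφ1·cosφ2·sin²(Δλ/2)=0.1697193687; c=2·atan2(√a, √(1-a))=0.849230231; dist=6371·c=5410.446 ≈ 5410.4 km; running total=5410.4 km
Leg 1 bearing: y=sinΔλ·cosφ2=0.73532448, x=cosφ1·sinφ2-sinφ1·cosφ2·cosΔλ=0.15151477; θ=atan2(y, x)=78.3571° ≈ 78.4°
Leg 2: φ1=0.7102757, φ2=-0.5845771, Δφ=-1.2948528, Δλ=0.0577355 rad; a=sin²(Δφ/2)+cosφ1·cosφ2·sin²(Δλ/2)=0.3642993149; c=2·atan2(√a, √(1-a))=1.295947574; dist=6371·c=8256.482 ≈ 8256.5 km; running total=13666.9 km
Leg 2 bearing: y=sinΔλ·cosφ2=0.04812151, x=cosφ1·sinφ2-sinφ1·cosφ2·cosΔλ=-0.96126251; θ=atan2(y, x)=177.1341° ≈ 177.1°
Leg 3: φ1=-0.5845771, φ2=-0.4569621, Δφ=0.1276150, Δλ=1.7229646 rad; a=sin²(Δφ/2)+cosφ1·cosφ2·sin²(Δλ/2)=0.4349763780; c=2·atan2(√a, √(1-a))=1.440379699; dist=6371·c=9176.659 ≈ 9176.7 km; running total=22843.6 km
Leg 3 bearing: y=sinΔλ·cosφ2=0.88702736, x=cosφ1·sinφ2-sinφ1·cosφ2·cosΔλ=-0.44302389; θ=atan2(y, x)=116.5397° ≈ 116.5°
Leg 4: φ1=-0.4569621, φ2=0.5244383, Δφ=0.9814004, Δλ=0.0560198 rad; a=sin²(Δφ/2)+cosφ1·cosφ2·sin²(Δλ/2)=0.2226797838; c=2·atan2(√a, √(1-a))=0.982865549; dist=6371·c=6261.836 ≈ 6261.8 km; running total=29105.4 km
Leg 4 bearing: y=sinΔλ·cosφ2=0.04846571, x=cosφ1·sinφ2-sinφ1·cosφ2·cosΔλ=0.83067747; θ=atan2(y, x)=3.3391° ≈ 3.3°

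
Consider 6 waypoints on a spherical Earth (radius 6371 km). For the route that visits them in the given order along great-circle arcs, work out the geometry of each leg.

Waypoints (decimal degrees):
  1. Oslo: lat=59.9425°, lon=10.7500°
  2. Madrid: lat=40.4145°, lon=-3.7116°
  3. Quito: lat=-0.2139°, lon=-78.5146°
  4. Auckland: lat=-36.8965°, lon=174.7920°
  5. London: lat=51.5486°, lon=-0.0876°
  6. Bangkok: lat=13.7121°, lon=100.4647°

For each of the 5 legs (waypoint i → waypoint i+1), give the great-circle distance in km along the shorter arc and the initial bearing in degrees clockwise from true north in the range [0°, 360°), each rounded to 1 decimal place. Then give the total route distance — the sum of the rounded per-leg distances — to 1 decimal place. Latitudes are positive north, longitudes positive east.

Leg 1: dist=2391.1 km, bearing=211.2°
Leg 2: dist=8743.1 km, bearing=259.8°
Leg 3: dist=11469.6 km, bearing=231.9°
Leg 4: dist=18336.6 km, bearing=347.7°
Leg 5: dist=9529.3 km, bearing=73.3°
Total: 50469.7 km

Leg 1: φ1=1.0461940, φ2=0.7053661, Δφ=-0.3408279, Δλ=-0.2524025 rad; a=sin²(Δφ/2)+cosφ1·cosφ2·sin²(Δλ/2)=0.0348023476; c=2·atan2(√a, √(1-a))=0.375306529; dist=6371·c=2391.078 ≈ 2391.1 km; running total=2391.1 km
Leg 1 bearing: y=sinΔλ·cosφ2=-0.19013882, x=cosφ1·sinφ2-sinφ1·cosφ2·cosΔλ=-0.31338763; θ=atan2(y, x)=-148.7539° <0 so +360° → 211.2461° ≈ 211.2°
Leg 2: φ1=0.7053661, φ2=-0.0037333, Δφ=-0.7090993, Δλ=-1.3055586 rad; a=sin²(Δφ/2)+cosφ1·cosφ2·sin²(Δλ/2)=0.4014180415; c=2·atan2(√a, √(1-a))=1.372332121; dist=6371·c=8743.128 ≈ 8743.1 km; running total=11134.2 km
Leg 2 bearing: y=sinΔλ·cosφ2=-0.96502350, x=cosφ1·sinφ2-sinφ1·cosφ2·cosΔλ=-0.17278901; θ=atan2(y, x)=-100.1513° <0 so +360° → 259.8487° ≈ 259.8°
Leg 3: φ1=-0.0037333, φ2=-0.6439654, Δφ=-0.6402321, Δλ=4.4210342 rad; a=sin²(Δφ/2)+cosφ1·cosφ2·sin²(Δλ/2)=0.6137385817; c=2·atan2(√a, √(1-a))=1.800282465; dist=6371·c=11469.600 ≈ 11469.6 km; running total=22603.8 km
Leg 3 bearing: y=sinΔλ·cosφ2=-0.76601755, x=cosφ1·sinφ2-sinφ1·cosφ2·cosΔλ=-0.60122479; θ=atan2(y, x)=-128.1273° <0 so +360° → 231.8727° ≈ 231.9°
Leg 4: φ1=-0.6439654, φ2=0.8996928, Δφ=1.5436582, Δλ=-3.0522248 rad; a=sin²(Δφ/2)+cosφ1·cosφ2·sin²(Δλ/2)=0.9827474908; c=2·atan2(√a, √(1-a))=2.878133748; dist=6371·c=18336.590 ≈ 18336.6 km; running total=40940.4 km
Leg 4 bearing: y=sinΔλ·cosφ2=-0.05549950, x=cosφ1·sinφ2-sinφ1·cosφ2·cosΔλ=0.25443908; θ=atan2(y, x)=-12.3049° <0 so +360° → 347.6951° ≈ 347.7°
Leg 5: φ1=0.8996928, φ2=0.2393213, Δφ=-0.6603715, Δλ=1.7549687 rad; a=sin²(Δφ/2)+cosφ1·cosφ2·sin²(Δλ/2)=0.4624992439; c=2·atan2(√a, √(1-a))=1.495724319; dist=6371·c=9529.260 ≈ 9529.3 km; running total=50469.7 km
Leg 5 bearing: y=sinΔλ·cosφ2=0.95506924, x=cosφ1·sinφ2-sinφ1·cosφ2·cosΔλ=0.28673599; θ=atan2(y, x)=73.2889° ≈ 73.3°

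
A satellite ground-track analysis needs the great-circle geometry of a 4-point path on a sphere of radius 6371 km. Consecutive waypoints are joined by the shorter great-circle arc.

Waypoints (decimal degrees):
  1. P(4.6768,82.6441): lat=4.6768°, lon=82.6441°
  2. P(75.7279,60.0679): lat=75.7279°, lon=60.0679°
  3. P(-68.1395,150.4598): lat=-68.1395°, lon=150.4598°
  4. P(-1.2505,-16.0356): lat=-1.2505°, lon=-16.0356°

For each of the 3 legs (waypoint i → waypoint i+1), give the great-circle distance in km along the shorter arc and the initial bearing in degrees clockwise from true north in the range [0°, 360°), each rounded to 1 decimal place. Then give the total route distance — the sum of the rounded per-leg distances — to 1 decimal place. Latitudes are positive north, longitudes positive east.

Leg 1: dist=8026.9 km, bearing=354.3°
Leg 2: dist=17142.7 km, bearing=121.3°
Leg 3: dist=12229.4 km, bearing=194.4°
Total: 37399.0 km

Leg 1: φ1=0.0816256, φ2=1.3217012, Δφ=1.2400756, Δλ=-0.3940290 rad; a=sin²(Δφ/2)+cosφ1·cosφ2·sin²(Δλ/2)=0.3470518896; c=2·atan2(√a, √(1-a))=1.259916695; dist=6371·c=8026.929 ≈ 8026.9 km; running total=8026.9 km
Leg 1 bearing: y=sinΔλ·cosφ2=-0.09464467, x=cosφ1·sinφ2-sinφ1·cosφ2·cosΔλ=0.94734887; θ=atan2(y, x)=-5.7052° <0 so +360° → 354.2948° ≈ 354.3°
Leg 2: φ1=1.3217012, φ2=-1.1892586, Δφ=-2.5109598, Δλ=1.5776363 rad; a=sin²(Δφ/2)+cosφ1·cosφ2·sin²(Δλ/2)=0.9500381327; c=2·atan2(√a, √(1-a))=2.690740838; dist=6371·c=17142.710 ≈ 17142.7 km; running total=25169.6 km
Leg 2 bearing: y=sinΔλ·cosφ2=0.37233933, x=cosφ1·sinφ2-sinφ1·cosφ2·cosΔλ=-0.22633193; θ=atan2(y, x)=121.2939° ≈ 121.3°
Leg 3: φ1=-1.1892586, φ2=-0.0218253, Δφ=1.1674333, Δλ=-2.9058929 rad; a=sin²(Δφ/2)+cosφ1·cosφ2·sin²(Δλ/2)=0.6708562412; c=2·atan2(√a, √(1-a))=1.919534791; dist=6371·c=12229.356 ≈ 12229.4 km; running total=37399.0 km
Leg 3 bearing: y=sinΔλ·cosφ2=-0.23346781, x=cosφ1·sinφ2-sinφ1·cosφ2·cosΔλ=-0.91034354; θ=atan2(y, x)=-165.6159° <0 so +360° → 194.3841° ≈ 194.4°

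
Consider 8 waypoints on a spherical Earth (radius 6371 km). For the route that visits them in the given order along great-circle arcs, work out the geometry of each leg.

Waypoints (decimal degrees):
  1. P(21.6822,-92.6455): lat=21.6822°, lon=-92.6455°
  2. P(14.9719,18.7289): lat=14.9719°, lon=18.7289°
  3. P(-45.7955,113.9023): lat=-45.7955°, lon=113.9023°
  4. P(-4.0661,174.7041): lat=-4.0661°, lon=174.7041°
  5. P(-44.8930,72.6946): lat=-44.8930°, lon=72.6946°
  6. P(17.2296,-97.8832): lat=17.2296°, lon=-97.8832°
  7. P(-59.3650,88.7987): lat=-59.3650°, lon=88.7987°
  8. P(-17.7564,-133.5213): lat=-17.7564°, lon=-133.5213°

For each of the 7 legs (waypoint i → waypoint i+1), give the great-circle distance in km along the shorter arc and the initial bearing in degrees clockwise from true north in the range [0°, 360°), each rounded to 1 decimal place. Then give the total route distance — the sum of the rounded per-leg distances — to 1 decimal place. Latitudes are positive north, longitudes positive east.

Leg 1: φ1=0.3784258, φ2=0.2613090, Δφ=-0.1171168, Δλ=1.9438500 rad; a=sin²(Δφ/2)+cosφ1·cosφ2·sin²(Δλ/2)=0.6158646759; c=2·atan2(√a, √(1-a))=1.804651376; dist=6371·c=11497.434 ≈ 11497.4 km; running total=11497.4 km
Leg 1 bearing: y=sinΔλ·cosφ2=0.89960634, x=cosφ1·sinφ2-sinφ1·cosφ2·cosΔλ=0.37014854; θ=atan2(y, x)=67.6350° ≈ 67.6°
Leg 2: φ1=0.2613090, φ2=-0.7992823, Δφ=-1.0605912, Δλ=1.6610892 rad; a=sin²(Δφ/2)+cosφ1·cosφ2·sin²(Δλ/2)=0.6229653590; c=2·atan2(√a, √(1-a))=1.819276111; dist=6371·c=11590.608 ≈ 11590.6 km; running total=23088.0 km
Leg 2 bearing: y=sinΔλ·cosφ2=0.69438118, x=cosφ1·sinφ2-sinφ1·cosφ2·cosΔλ=-0.67627868; θ=atan2(y, x)=134.2433° ≈ 134.2°
Leg 3: φ1=-0.7992823, φ2=-0.0709668, Δφ=0.7283154, Δλ=1.0611916 rad; a=sin²(Δφ/2)+cosφ1·cosφ2·sin²(Δλ/2)=0.3049493774; c=2·atan2(√a, √(1-a))=1.170054780; dist=6371·c=7454.419 ≈ 7454.4 km; running total=30542.4 km
Leg 3 bearing: y=sinΔλ·cosφ2=0.87074014, x=cosφ1·sinφ2-sinφ1·cosφ2·cosΔλ=0.29938708; θ=atan2(y, x)=71.0255° ≈ 71.0°
Leg 4: φ1=-0.0709668, φ2=-0.7835307, Δφ=-0.7125638, Δλ=-1.7804016 rad; a=sin²(Δφ/2)+cosφ1·cosφ2·sin²(Δλ/2)=0.5484943137; c=2·atan2(√a, √(1-a))=1.667937660; dist=6371·c=10626.431 ≈ 10626.4 km; running total=41168.8 km
Leg 4 bearing: y=sinΔλ·cosφ2=-0.69292083, x=cosφ1·sinφ2-sinφ1·cosφ2·cosΔλ=-0.71446059; θ=atan2(y, x)=-135.8768° <0 so +360° → 224.1232° ≈ 224.1°
Leg 5: φ1=-0.7835307, φ2=0.3007132, Δφ=1.0842439, Δλ=-2.9771442 rad; a=sin²(Δφ/2)+cosφ1·cosφ2·sin²(Δλ/2)=0.9382808782; c=2·atan2(√a, √(1-a))=2.639467559; dist=6371·c=16816.048 ≈ 16816.0 km; running total=57984.8 km
Leg 5 bearing: y=sinΔλ·cosφ2=-0.15636188, x=cosφ1·sinφ2-sinφ1·cosφ2·cosΔλ=-0.45518178; θ=atan2(y, x)=-161.0416° <0 so +360° → 198.9584° ≈ 199.0°
Leg 6: φ1=0.3007132, φ2=-1.0361147, Δφ=-1.3368280, Δλ=3.2582138 rad; a=sin²(Δφ/2)+cosφ1·cosφ2·sin²(Δλ/2)=0.8691277721; c=2·atan2(√a, √(1-a))=2.401276798; dist=6371·c=15298.534 ≈ 15298.5 km; running total=73283.3 km
Leg 6 bearing: y=sinΔλ·cosφ2=-0.05929169, x=cosφ1·sinφ2-sinφ1·cosφ2·cosΔλ=-0.67191015; θ=atan2(y, x)=-174.9571° <0 so +360° → 185.0429° ≈ 185.0°
Leg 7: φ1=-1.0361147, φ2=-0.3099076, Δφ=0.7262071, Δλ=-3.8802160 rad; a=sin²(Δφ/2)+cosφ1·cosφ2·sin²(Δλ/2)=0.5482084957; c=2·atan2(√a, √(1-a))=1.667363332; dist=6371·c=10622.772 ≈ 10622.8 km; running total=83906.1 km
Leg 7 bearing: y=sinΔλ·cosφ2=0.64119721, x=cosφ1·sinφ2-sinφ1·cosφ2·cosΔλ=-0.76129488; θ=atan2(y, x)=139.8944° ≈ 139.9°

Leg 1: dist=11497.4 km, bearing=67.6°
Leg 2: dist=11590.6 km, bearing=134.2°
Leg 3: dist=7454.4 km, bearing=71.0°
Leg 4: dist=10626.4 km, bearing=224.1°
Leg 5: dist=16816.0 km, bearing=199.0°
Leg 6: dist=15298.5 km, bearing=185.0°
Leg 7: dist=10622.8 km, bearing=139.9°
Total: 83906.1 km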